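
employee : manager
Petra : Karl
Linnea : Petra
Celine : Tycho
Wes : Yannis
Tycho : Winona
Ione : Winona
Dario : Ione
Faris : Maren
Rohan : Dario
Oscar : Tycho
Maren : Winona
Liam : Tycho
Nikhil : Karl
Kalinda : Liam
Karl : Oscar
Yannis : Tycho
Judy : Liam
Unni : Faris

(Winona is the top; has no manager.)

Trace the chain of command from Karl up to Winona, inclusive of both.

Karl reports to Oscar. Oscar reports to Tycho. Tycho reports to Winona. Winona is at the top.

Karl -> Oscar -> Tycho -> Winona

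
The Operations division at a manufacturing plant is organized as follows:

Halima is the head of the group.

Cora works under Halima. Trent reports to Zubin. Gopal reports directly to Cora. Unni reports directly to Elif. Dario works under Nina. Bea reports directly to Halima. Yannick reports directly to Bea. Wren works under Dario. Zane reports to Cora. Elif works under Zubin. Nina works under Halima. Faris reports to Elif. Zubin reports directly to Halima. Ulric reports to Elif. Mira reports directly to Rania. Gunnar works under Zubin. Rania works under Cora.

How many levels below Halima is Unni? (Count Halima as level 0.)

3

Chain from Unni up to Halima: Unni → Elif → Zubin → Halima. That is 3 steps up, so Unni is 3 levels below Halima.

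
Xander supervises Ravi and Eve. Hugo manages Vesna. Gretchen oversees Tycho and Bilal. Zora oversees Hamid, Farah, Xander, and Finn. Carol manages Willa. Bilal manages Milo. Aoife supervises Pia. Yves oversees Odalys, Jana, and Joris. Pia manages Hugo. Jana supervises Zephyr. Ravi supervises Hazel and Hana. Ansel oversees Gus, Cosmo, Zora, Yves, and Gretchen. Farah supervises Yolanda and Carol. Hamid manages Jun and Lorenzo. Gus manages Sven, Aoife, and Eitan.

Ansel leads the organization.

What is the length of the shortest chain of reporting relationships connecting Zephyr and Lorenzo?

Zephyr is 3 levels below Ansel, and Lorenzo is 3 levels below Ansel (their lowest common manager). The shortest path runs up from Zephyr to Ansel and back down to Lorenzo: 3 + 3 = 6 links.

6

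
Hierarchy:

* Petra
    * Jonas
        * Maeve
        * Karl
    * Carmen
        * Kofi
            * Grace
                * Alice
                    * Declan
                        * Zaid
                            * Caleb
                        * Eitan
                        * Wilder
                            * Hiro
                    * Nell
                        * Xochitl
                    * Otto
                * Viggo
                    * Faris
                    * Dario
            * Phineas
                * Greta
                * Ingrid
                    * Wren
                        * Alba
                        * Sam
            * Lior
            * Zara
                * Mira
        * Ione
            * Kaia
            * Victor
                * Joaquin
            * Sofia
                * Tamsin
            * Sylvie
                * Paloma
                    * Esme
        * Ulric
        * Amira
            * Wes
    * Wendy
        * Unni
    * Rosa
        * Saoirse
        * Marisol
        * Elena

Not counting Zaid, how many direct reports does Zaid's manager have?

2

Zaid reports to Declan. Declan's other direct reports are Eitan, Wilder — 2 peers.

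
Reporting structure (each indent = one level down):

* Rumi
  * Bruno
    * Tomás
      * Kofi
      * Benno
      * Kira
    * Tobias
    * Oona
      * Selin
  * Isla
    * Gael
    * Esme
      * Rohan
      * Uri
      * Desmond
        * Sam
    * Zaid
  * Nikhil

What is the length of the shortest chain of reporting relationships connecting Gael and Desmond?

Gael is 1 level below Isla, and Desmond is 2 levels below Isla (their lowest common manager). The shortest path runs up from Gael to Isla and back down to Desmond: 1 + 2 = 3 links.

3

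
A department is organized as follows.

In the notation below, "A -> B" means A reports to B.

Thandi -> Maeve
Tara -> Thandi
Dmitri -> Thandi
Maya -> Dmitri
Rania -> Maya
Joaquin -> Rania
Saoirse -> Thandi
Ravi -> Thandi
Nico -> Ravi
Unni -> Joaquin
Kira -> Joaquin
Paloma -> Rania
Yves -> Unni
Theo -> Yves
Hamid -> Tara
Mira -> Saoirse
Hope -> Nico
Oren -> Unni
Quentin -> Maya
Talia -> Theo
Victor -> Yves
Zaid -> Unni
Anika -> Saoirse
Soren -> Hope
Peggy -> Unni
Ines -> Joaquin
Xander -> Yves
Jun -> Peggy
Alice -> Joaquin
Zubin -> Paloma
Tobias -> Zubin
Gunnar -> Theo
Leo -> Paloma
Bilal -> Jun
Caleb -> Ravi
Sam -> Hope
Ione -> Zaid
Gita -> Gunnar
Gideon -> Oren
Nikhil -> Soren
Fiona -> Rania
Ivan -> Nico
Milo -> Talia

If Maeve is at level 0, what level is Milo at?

10

Chain from Milo up to Maeve: Milo → Talia → Theo → Yves → Unni → Joaquin → Rania → Maya → Dmitri → Thandi → Maeve. That is 10 steps up, so Milo is 10 levels below Maeve.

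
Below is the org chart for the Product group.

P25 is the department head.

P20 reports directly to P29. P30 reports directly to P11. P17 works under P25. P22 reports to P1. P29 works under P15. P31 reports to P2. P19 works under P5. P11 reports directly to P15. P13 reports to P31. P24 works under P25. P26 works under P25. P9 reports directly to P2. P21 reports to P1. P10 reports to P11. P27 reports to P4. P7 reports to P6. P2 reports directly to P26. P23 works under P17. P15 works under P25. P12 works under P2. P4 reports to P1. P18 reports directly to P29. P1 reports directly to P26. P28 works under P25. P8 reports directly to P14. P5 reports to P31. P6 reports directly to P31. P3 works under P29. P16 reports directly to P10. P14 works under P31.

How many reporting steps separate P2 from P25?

Chain from P2 up to P25: P2 → P26 → P25. That is 2 steps up, so P2 is 2 levels below P25.

2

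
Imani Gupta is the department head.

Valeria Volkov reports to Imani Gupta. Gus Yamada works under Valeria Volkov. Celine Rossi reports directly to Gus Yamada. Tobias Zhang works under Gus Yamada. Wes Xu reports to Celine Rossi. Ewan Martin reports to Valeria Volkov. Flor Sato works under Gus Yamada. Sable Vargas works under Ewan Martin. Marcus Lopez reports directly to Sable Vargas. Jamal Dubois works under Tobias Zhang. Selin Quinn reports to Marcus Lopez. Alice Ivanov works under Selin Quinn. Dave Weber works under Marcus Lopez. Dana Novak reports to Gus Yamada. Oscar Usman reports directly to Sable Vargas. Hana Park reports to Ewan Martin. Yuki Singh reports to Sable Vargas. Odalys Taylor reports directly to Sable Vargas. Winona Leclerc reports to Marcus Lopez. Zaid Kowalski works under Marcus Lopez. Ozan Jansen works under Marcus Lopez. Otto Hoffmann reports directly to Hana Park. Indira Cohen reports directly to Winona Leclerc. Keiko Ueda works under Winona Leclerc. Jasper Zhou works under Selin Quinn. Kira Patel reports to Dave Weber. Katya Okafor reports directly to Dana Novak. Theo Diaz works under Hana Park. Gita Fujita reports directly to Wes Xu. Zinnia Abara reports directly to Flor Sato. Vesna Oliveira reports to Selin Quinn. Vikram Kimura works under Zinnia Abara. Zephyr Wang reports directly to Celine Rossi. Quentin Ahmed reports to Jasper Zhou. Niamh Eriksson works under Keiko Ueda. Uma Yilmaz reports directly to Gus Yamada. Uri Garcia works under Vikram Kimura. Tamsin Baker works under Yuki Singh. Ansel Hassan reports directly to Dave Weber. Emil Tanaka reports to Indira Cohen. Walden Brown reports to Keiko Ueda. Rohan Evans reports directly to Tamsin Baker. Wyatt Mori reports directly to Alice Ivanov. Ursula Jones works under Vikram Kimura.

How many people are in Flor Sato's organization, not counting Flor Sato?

4

Flor Sato directly manages Zinnia Abara. Under Zinnia Abara: Vikram Kimura, Ursula Jones, Uri Garcia (3). That's 4 in total.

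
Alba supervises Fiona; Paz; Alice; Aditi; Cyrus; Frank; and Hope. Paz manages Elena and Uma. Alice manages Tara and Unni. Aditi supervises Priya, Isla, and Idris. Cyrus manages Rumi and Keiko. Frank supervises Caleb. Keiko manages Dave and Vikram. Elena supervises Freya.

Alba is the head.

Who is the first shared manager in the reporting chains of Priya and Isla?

Priya's chain of managers is Aditi, Alba. Isla's chain of managers is Aditi, Alba. The first manager that appears in both chains is Aditi.

Aditi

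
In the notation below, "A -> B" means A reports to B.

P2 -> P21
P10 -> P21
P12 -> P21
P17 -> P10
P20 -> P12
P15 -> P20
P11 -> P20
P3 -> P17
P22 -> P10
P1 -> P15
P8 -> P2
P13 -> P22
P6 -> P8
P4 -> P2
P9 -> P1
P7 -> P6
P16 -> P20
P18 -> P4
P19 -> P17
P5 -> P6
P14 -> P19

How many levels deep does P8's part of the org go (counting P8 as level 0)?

The longest chain under P8 runs P8 → P6 → P5, which is 2 levels below P8.

2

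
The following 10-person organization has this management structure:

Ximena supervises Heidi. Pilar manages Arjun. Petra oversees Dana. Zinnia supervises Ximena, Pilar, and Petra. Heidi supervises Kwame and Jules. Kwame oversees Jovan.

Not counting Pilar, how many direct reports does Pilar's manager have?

2

Pilar reports to Zinnia. Zinnia's other direct reports are Ximena, Petra — 2 peers.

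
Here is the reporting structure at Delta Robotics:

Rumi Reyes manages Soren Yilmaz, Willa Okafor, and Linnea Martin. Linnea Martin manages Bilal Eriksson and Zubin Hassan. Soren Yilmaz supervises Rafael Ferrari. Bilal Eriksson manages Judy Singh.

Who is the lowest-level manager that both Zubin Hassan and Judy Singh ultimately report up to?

Linnea Martin

Zubin Hassan's chain of managers is Linnea Martin, Rumi Reyes. Judy Singh's chain of managers is Bilal Eriksson, Linnea Martin, Rumi Reyes. The first manager that appears in both chains is Linnea Martin.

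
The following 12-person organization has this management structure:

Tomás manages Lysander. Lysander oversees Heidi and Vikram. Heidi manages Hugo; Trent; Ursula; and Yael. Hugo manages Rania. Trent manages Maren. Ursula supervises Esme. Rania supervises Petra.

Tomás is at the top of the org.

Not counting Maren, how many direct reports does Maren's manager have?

0

Maren reports to Trent, and Trent has no other direct reports. Maren has 0 peers.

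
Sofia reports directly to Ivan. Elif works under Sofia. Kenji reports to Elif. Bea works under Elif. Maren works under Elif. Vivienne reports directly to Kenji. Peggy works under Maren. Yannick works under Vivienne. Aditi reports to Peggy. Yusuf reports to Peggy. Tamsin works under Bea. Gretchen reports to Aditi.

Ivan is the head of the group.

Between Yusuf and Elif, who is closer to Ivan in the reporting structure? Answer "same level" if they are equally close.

Elif

Yusuf is 5 levels below Ivan; Elif is 2. Elif is higher.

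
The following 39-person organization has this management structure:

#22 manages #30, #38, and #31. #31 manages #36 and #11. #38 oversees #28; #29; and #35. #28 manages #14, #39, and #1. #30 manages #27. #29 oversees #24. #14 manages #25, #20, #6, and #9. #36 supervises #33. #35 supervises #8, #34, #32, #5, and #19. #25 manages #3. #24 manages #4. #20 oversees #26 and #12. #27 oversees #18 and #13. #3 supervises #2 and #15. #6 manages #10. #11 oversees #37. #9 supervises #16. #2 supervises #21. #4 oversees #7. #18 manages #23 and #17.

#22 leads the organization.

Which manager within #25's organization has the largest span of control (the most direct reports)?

#3

Direct-report counts within #25's organization: #25 has 1; #3 has 2; #2 has 1. The largest is 2, held by #3.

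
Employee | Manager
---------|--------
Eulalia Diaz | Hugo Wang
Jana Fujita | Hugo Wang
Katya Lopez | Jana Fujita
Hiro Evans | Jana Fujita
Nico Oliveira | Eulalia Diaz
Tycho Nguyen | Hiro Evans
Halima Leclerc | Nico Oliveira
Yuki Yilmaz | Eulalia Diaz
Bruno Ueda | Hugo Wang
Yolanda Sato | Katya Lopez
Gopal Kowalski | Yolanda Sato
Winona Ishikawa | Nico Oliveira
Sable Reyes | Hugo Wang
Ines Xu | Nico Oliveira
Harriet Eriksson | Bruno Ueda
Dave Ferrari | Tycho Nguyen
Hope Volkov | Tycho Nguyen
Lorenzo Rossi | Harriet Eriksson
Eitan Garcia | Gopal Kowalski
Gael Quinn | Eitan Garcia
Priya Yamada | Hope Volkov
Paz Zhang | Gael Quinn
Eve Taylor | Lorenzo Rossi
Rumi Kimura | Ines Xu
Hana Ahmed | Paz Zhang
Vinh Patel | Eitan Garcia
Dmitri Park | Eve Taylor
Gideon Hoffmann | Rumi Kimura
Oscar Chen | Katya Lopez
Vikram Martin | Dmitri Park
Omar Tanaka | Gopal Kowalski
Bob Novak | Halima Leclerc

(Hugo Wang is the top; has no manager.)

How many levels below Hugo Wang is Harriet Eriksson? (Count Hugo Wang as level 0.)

Chain from Harriet Eriksson up to Hugo Wang: Harriet Eriksson → Bruno Ueda → Hugo Wang. That is 2 steps up, so Harriet Eriksson is 2 levels below Hugo Wang.

2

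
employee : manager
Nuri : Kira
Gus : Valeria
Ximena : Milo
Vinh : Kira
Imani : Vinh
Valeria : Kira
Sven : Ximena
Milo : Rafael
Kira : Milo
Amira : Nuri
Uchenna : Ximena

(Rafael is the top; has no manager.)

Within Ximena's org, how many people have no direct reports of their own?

The people in Ximena's organization with no one reporting to them are Sven, Uchenna. That is 2.

2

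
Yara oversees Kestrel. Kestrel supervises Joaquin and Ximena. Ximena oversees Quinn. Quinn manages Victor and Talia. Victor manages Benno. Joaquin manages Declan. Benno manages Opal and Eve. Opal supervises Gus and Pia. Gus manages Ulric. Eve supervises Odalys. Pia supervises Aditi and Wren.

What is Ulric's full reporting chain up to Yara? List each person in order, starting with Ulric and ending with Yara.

Ulric -> Gus -> Opal -> Benno -> Victor -> Quinn -> Ximena -> Kestrel -> Yara

Ulric reports to Gus. Gus reports to Opal. Opal reports to Benno. Benno reports to Victor. Victor reports to Quinn. Quinn reports to Ximena. Ximena reports to Kestrel. Kestrel reports to Yara. Yara is at the top.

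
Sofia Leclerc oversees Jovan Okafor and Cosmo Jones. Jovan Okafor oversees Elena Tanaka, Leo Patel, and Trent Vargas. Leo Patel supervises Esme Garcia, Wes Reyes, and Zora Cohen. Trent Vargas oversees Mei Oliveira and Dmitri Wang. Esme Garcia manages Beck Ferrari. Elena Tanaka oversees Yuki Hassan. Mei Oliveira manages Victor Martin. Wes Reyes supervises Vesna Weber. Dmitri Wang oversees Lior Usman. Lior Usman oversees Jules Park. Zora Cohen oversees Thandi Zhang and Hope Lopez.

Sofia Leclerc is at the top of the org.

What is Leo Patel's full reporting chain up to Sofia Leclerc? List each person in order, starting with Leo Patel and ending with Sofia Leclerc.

Leo Patel -> Jovan Okafor -> Sofia Leclerc

Leo Patel reports to Jovan Okafor. Jovan Okafor reports to Sofia Leclerc. Sofia Leclerc is at the top.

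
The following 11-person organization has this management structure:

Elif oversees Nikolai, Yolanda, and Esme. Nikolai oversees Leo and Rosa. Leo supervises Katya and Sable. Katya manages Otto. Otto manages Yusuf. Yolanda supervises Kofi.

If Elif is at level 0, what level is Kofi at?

Chain from Kofi up to Elif: Kofi → Yolanda → Elif. That is 2 steps up, so Kofi is 2 levels below Elif.

2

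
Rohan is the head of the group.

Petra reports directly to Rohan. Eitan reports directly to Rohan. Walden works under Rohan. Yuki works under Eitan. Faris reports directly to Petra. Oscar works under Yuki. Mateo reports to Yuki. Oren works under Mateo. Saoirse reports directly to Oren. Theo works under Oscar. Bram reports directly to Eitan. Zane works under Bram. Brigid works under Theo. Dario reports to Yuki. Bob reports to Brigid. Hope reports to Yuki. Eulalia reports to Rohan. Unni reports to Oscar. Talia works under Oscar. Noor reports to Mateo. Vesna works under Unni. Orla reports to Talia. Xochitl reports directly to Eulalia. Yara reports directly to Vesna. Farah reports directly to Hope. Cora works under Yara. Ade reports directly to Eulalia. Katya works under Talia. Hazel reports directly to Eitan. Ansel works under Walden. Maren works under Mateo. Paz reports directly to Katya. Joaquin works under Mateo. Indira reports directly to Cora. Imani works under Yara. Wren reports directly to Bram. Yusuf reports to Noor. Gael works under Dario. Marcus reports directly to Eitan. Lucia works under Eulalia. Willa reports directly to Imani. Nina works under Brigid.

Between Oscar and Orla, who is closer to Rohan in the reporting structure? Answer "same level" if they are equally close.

Oscar is 3 levels below Rohan; Orla is 5. Oscar is higher.

Oscar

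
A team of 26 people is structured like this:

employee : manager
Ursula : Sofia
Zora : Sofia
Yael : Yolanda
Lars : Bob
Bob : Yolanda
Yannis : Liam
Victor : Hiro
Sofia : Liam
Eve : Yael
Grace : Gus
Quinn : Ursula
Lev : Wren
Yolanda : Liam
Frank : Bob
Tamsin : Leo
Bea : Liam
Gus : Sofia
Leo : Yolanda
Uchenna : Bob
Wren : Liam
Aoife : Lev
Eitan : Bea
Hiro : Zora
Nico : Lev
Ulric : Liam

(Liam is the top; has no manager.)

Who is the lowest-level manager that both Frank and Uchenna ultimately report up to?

Frank's chain of managers is Bob, Yolanda, Liam. Uchenna's chain of managers is Bob, Yolanda, Liam. The first manager that appears in both chains is Bob.

Bob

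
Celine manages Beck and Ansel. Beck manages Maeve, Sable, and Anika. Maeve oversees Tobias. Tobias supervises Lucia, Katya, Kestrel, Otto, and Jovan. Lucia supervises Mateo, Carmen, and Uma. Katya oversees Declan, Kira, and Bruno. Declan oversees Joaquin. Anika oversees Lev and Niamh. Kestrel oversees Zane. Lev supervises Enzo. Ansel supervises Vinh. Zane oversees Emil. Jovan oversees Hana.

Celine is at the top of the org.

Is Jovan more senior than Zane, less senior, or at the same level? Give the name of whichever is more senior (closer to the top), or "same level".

Jovan

Jovan is 4 levels below Celine; Zane is 5. Jovan is higher.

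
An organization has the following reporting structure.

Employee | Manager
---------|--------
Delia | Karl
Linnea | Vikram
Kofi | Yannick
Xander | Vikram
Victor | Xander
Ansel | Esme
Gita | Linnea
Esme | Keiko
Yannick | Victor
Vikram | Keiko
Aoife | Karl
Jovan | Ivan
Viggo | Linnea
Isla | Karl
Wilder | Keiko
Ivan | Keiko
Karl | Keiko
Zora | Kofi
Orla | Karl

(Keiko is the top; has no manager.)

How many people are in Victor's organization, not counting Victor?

3

Victor directly manages Yannick. Under Yannick: Kofi, Zora (2). That's 3 in total.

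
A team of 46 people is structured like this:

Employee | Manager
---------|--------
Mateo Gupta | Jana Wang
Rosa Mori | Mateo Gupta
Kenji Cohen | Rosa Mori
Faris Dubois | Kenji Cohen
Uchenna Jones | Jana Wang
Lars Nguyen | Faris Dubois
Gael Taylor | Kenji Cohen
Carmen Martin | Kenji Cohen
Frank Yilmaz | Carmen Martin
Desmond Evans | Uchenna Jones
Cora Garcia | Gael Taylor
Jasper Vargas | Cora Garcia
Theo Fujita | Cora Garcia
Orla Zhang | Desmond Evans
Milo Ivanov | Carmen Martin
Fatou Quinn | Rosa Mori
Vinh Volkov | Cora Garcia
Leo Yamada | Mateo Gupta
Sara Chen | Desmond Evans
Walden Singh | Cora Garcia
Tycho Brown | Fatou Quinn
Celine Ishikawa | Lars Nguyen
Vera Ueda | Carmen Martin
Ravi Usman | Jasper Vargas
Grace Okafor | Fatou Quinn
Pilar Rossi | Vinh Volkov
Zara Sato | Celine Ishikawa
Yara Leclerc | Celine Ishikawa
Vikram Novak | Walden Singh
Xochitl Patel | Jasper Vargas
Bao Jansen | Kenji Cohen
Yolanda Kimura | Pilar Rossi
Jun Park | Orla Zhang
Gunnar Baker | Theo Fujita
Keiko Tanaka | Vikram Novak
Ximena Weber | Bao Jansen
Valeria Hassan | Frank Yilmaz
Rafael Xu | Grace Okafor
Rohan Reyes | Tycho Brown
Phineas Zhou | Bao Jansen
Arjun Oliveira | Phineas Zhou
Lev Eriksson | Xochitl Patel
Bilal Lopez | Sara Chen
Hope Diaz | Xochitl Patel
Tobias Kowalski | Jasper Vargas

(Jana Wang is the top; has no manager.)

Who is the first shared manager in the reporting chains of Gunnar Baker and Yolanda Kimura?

Cora Garcia

Gunnar Baker's chain of managers is Theo Fujita, Cora Garcia, Gael Taylor, Kenji Cohen, Rosa Mori, Mateo Gupta, Jana Wang. Yolanda Kimura's chain of managers is Pilar Rossi, Vinh Volkov, Cora Garcia, Gael Taylor, Kenji Cohen, Rosa Mori, Mateo Gupta, Jana Wang. The first manager that appears in both chains is Cora Garcia.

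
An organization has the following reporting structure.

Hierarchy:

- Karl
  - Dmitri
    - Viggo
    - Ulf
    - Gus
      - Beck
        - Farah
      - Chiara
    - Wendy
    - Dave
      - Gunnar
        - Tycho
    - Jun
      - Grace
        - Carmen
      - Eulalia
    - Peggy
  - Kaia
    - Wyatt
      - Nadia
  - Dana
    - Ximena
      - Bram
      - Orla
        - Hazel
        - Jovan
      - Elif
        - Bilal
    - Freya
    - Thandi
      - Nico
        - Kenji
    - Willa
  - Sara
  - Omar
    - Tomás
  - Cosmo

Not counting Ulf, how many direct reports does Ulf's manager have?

6

Ulf reports to Dmitri. Dmitri's other direct reports are Viggo, Gus, Wendy, Dave, Jun, Peggy — 6 peers.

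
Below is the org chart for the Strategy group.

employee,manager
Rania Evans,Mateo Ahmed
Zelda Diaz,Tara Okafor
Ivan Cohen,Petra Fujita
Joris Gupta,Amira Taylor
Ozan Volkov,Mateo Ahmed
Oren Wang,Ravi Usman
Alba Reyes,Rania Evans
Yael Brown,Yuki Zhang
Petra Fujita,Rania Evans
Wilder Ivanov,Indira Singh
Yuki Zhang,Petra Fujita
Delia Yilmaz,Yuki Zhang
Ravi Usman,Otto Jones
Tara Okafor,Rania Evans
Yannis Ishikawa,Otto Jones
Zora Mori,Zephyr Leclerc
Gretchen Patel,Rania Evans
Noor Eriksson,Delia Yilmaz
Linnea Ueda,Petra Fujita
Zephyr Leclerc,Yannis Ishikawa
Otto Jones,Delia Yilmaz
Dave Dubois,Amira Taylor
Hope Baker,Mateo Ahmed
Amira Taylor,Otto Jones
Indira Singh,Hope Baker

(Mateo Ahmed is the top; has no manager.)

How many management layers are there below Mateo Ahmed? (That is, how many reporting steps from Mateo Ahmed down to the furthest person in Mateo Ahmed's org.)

The longest chain under Mateo Ahmed runs Mateo Ahmed → Rania Evans → Petra Fujita → Yuki Zhang → Delia Yilmaz → Otto Jones → Yannis Ishikawa → Zephyr Leclerc → Zora Mori, which is 8 levels below Mateo Ahmed.

8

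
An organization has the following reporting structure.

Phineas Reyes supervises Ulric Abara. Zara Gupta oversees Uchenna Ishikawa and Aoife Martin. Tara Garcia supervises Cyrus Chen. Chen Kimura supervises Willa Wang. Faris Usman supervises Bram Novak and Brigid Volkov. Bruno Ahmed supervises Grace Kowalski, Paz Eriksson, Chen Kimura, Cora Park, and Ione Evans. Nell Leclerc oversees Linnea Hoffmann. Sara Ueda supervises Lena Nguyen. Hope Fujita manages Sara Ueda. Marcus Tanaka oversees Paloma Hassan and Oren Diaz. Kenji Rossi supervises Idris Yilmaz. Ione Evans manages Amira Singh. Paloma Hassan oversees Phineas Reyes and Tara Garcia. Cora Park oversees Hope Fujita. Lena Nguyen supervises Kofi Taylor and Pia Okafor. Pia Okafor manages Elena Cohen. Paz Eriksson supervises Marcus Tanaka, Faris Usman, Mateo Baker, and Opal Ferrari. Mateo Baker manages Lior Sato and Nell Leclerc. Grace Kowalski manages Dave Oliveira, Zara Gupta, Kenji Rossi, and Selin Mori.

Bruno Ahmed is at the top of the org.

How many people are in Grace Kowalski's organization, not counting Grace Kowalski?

Grace Kowalski directly manages Dave Oliveira, Zara Gupta, Kenji Rossi, Selin Mori. Dave Oliveira has no reports. Under Zara Gupta: Aoife Martin, Uchenna Ishikawa (2). Under Kenji Rossi: Idris Yilmaz (1). Selin Mori has no reports. So Grace Kowalski's organization is 4 direct reports plus everyone under them: 1 + 3 + 2 + 1 = 7.

7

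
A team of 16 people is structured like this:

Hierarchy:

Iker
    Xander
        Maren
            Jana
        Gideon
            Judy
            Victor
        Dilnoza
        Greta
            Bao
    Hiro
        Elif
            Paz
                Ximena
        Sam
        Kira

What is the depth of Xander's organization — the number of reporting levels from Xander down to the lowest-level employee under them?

2

The longest chain under Xander runs Xander → Greta → Bao, which is 2 levels below Xander.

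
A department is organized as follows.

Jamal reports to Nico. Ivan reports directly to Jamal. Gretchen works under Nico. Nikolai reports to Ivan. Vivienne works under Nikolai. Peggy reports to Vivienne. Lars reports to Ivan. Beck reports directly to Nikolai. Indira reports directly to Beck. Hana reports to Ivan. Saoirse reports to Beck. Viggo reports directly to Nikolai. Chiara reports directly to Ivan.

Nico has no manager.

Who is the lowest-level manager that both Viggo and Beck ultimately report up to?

Nikolai

Viggo's chain of managers is Nikolai, Ivan, Jamal, Nico. Beck's chain of managers is Nikolai, Ivan, Jamal, Nico. The first manager that appears in both chains is Nikolai.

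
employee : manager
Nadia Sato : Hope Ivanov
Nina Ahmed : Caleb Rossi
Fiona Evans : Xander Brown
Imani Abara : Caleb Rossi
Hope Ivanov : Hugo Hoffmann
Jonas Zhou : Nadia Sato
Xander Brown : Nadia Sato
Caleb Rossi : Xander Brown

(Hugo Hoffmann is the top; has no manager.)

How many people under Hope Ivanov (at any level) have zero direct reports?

4

The people in Hope Ivanov's organization with no one reporting to them are Jonas Zhou, Fiona Evans, Imani Abara, Nina Ahmed. That is 4.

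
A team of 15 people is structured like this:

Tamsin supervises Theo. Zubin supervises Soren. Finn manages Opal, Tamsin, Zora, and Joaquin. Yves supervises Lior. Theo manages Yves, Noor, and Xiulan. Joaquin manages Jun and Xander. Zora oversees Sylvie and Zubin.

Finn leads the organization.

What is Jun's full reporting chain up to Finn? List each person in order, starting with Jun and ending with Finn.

Jun reports to Joaquin. Joaquin reports to Finn. Finn is at the top.

Jun -> Joaquin -> Finn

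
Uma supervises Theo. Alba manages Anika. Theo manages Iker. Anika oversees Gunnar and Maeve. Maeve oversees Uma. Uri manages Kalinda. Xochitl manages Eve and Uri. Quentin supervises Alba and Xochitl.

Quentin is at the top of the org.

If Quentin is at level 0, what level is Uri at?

Chain from Uri up to Quentin: Uri → Xochitl → Quentin. That is 2 steps up, so Uri is 2 levels below Quentin.

2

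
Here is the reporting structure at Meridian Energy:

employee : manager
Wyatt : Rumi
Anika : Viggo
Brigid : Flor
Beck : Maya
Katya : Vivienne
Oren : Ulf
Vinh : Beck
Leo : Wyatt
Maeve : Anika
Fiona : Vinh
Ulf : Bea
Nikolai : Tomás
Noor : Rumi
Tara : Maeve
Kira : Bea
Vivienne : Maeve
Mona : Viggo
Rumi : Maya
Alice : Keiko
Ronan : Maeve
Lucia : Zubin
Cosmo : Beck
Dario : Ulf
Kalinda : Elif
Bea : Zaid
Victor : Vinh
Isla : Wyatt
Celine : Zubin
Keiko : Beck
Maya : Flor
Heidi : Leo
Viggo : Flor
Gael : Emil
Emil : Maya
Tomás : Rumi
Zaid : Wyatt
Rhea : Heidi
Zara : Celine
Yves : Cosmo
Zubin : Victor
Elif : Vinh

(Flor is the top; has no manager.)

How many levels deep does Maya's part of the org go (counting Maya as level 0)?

The longest chain under Maya runs Maya → Beck → Vinh → Victor → Zubin → Celine → Zara, which is 6 levels below Maya.

6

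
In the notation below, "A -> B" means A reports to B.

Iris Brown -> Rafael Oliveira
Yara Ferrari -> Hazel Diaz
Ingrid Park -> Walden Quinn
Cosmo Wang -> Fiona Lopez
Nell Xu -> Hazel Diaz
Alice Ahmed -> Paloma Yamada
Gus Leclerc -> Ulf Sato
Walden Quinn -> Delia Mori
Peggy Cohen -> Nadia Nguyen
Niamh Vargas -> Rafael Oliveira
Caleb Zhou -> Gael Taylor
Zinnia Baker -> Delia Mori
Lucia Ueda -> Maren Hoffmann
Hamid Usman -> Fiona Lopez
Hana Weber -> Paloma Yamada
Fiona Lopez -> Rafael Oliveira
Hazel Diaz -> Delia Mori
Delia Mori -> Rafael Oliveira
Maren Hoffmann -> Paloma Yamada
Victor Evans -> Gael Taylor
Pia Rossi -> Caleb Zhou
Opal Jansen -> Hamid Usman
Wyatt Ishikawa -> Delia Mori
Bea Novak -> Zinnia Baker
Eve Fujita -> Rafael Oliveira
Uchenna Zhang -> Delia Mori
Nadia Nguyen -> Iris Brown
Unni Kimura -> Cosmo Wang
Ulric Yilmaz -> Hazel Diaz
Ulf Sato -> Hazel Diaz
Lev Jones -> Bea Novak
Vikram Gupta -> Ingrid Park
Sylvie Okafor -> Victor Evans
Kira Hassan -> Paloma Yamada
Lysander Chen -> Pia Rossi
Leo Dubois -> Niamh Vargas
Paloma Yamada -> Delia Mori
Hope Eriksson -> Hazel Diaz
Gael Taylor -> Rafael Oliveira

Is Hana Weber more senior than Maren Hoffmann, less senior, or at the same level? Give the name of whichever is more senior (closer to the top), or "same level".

same level

Both Hana Weber and Maren Hoffmann are 3 levels below Rafael Oliveira.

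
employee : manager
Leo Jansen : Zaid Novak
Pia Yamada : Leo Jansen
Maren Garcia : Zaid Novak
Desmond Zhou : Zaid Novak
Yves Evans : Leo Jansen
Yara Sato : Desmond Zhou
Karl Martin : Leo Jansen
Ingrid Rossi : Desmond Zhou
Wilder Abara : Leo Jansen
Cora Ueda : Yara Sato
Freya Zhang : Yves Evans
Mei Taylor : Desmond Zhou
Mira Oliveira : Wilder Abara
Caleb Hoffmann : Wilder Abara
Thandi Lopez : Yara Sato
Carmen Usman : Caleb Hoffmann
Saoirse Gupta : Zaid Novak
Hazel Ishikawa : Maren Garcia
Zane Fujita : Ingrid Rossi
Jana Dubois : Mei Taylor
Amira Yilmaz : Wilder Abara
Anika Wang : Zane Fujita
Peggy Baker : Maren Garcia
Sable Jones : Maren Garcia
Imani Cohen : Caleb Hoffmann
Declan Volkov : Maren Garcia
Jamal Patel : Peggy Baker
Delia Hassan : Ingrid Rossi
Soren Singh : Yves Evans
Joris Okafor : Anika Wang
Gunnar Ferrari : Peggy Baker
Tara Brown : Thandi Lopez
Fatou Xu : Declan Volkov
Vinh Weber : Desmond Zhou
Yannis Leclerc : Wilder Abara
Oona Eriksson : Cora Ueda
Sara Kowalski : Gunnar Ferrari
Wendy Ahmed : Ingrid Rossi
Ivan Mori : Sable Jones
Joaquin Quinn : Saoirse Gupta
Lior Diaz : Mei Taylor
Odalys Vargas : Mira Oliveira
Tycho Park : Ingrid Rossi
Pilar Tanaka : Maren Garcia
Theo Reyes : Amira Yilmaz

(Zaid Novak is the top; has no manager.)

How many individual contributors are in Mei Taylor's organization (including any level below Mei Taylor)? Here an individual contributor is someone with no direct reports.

The people in Mei Taylor's organization with no one reporting to them are Lior Diaz, Jana Dubois. That is 2.

2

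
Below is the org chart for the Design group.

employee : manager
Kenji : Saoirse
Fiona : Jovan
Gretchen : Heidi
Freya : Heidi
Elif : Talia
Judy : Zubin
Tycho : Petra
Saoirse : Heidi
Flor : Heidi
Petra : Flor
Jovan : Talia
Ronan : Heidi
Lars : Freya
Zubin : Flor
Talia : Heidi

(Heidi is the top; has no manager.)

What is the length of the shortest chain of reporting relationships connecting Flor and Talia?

Flor is 1 level below Heidi, and Talia is 1 level below Heidi (their lowest common manager). The shortest path runs up from Flor to Heidi and back down to Talia: 1 + 1 = 2 links.

2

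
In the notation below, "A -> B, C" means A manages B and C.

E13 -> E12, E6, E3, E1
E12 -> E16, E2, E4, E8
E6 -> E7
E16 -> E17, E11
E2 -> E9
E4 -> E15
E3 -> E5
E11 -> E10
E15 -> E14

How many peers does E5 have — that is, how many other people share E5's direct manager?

E5 reports to E3, and E3 has no other direct reports. E5 has 0 peers.

0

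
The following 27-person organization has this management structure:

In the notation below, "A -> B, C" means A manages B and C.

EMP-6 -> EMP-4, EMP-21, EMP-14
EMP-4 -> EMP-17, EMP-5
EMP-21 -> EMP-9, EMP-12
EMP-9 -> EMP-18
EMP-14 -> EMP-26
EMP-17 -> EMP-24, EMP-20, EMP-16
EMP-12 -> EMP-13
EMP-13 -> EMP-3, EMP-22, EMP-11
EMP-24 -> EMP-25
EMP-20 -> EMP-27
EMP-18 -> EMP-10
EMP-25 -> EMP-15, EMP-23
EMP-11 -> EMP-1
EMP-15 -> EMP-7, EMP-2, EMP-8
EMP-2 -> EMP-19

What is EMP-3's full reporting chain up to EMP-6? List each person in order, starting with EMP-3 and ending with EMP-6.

EMP-3 -> EMP-13 -> EMP-12 -> EMP-21 -> EMP-6

EMP-3 reports to EMP-13. EMP-13 reports to EMP-12. EMP-12 reports to EMP-21. EMP-21 reports to EMP-6. EMP-6 is at the top.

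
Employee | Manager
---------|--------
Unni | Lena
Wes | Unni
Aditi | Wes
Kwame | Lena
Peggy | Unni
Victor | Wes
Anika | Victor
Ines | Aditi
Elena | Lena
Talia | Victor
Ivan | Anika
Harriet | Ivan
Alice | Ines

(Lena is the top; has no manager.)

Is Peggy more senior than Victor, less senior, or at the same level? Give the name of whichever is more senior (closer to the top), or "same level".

Peggy

Peggy is 2 levels below Lena; Victor is 3. Peggy is higher.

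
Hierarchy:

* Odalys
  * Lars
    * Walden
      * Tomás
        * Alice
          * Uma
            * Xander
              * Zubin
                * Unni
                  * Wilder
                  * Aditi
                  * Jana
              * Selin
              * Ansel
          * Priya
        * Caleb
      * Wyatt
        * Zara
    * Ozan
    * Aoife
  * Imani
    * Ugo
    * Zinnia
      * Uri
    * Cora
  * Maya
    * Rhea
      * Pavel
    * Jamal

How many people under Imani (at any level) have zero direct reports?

The people in Imani's organization with no one reporting to them are Cora, Uri, Ugo. That is 3.

3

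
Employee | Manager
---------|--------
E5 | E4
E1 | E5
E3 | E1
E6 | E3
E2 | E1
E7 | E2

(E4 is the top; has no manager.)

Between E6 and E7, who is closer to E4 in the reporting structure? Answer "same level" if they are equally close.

same level

Both E6 and E7 are 4 levels below E4.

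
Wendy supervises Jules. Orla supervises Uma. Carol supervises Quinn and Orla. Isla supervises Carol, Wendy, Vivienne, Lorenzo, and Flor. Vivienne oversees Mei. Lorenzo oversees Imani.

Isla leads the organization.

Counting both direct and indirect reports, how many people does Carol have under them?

3

Carol directly manages Quinn, Orla. Quinn has no reports. Under Orla: Uma (1). So Carol's organization is 2 direct reports plus everyone under them: 1 + 2 = 3.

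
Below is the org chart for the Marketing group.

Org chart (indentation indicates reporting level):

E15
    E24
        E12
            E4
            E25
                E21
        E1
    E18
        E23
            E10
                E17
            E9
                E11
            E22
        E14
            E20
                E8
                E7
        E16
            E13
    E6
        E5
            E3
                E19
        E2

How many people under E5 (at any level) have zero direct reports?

1

The only person in E5's organization with no one reporting to them is E19. That is 1.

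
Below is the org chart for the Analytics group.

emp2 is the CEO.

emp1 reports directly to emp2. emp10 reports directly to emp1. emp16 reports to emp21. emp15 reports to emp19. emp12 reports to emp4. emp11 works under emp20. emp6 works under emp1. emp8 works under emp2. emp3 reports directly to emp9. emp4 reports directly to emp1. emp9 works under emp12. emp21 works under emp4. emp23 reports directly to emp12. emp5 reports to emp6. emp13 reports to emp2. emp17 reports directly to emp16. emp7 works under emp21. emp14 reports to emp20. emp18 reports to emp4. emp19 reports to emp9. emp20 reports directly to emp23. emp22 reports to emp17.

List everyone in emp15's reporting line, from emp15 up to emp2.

emp15 -> emp19 -> emp9 -> emp12 -> emp4 -> emp1 -> emp2

emp15 reports to emp19. emp19 reports to emp9. emp9 reports to emp12. emp12 reports to emp4. emp4 reports to emp1. emp1 reports to emp2. emp2 is at the top.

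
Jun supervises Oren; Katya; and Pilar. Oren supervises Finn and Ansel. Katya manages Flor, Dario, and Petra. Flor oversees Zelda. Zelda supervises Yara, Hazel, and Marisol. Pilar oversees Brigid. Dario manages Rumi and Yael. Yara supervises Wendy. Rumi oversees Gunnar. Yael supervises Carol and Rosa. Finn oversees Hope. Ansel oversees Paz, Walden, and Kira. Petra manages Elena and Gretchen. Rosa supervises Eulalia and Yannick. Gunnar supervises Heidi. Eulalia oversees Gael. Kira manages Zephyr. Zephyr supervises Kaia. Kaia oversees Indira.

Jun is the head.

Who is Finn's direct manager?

Finn reports directly to Oren.

Oren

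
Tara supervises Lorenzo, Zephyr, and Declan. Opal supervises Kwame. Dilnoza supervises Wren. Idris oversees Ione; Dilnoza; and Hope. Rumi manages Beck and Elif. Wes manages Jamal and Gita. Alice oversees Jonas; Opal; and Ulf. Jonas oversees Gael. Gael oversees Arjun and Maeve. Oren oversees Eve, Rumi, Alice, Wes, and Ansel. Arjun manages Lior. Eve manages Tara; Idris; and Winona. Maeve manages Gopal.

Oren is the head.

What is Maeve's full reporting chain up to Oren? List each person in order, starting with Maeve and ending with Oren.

Maeve reports to Gael. Gael reports to Jonas. Jonas reports to Alice. Alice reports to Oren. Oren is at the top.

Maeve -> Gael -> Jonas -> Alice -> Oren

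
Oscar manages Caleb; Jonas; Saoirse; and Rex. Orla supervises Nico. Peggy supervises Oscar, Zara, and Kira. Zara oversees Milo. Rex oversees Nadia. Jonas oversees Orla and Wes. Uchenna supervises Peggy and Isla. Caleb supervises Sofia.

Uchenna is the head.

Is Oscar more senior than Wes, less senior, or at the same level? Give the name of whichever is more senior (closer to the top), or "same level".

Oscar

Oscar is 2 levels below Uchenna; Wes is 4. Oscar is higher.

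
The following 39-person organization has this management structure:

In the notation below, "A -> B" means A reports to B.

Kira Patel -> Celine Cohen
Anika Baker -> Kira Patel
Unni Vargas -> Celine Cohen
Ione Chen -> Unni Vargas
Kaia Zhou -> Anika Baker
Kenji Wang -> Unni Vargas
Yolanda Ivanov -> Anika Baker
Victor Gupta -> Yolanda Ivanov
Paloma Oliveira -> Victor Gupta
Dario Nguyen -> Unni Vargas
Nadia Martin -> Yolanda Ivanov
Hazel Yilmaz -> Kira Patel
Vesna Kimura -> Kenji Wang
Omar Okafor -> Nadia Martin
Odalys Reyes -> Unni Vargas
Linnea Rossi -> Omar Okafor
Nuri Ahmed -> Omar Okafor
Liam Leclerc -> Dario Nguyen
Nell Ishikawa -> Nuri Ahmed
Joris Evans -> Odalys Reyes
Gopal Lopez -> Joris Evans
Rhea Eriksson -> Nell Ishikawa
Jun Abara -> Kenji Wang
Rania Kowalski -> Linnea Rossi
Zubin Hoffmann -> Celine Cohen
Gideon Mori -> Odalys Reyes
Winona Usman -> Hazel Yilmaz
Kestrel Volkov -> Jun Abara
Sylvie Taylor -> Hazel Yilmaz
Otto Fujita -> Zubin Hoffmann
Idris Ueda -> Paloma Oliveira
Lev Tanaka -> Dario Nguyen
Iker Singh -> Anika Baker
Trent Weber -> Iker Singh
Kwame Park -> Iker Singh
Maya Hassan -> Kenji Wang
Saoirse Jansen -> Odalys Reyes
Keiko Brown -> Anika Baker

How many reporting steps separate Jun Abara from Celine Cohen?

3

Chain from Jun Abara up to Celine Cohen: Jun Abara → Kenji Wang → Unni Vargas → Celine Cohen. That is 3 steps up, so Jun Abara is 3 levels below Celine Cohen.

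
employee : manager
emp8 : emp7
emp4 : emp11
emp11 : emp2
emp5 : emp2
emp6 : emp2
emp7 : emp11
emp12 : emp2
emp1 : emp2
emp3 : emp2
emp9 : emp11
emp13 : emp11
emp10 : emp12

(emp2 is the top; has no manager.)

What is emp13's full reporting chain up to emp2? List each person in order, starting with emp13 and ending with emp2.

emp13 -> emp11 -> emp2

emp13 reports to emp11. emp11 reports to emp2. emp2 is at the top.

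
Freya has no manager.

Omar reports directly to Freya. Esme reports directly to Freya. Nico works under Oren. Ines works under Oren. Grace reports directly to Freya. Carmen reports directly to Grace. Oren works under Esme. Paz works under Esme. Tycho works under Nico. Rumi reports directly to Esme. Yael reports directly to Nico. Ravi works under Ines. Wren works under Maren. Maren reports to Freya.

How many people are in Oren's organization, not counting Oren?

Oren directly manages Nico, Ines. Under Nico: Tycho, Yael (2). Under Ines: Ravi (1). So Oren's organization is 2 direct reports plus everyone under them: 3 + 2 = 5.

5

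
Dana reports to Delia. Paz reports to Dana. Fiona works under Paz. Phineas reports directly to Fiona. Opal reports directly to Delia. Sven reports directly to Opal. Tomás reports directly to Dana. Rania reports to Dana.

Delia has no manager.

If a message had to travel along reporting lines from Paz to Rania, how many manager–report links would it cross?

2

Paz is 1 level below Dana, and Rania is 1 level below Dana (their lowest common manager). The shortest path runs up from Paz to Dana and back down to Rania: 1 + 1 = 2 links.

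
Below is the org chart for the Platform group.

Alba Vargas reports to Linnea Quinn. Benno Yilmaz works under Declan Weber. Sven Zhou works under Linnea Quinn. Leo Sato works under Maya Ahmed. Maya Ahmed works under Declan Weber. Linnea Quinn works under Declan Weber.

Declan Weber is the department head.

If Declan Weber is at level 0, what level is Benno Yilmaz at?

1

Chain from Benno Yilmaz up to Declan Weber: Benno Yilmaz → Declan Weber. That is 1 step up, so Benno Yilmaz is 1 level below Declan Weber.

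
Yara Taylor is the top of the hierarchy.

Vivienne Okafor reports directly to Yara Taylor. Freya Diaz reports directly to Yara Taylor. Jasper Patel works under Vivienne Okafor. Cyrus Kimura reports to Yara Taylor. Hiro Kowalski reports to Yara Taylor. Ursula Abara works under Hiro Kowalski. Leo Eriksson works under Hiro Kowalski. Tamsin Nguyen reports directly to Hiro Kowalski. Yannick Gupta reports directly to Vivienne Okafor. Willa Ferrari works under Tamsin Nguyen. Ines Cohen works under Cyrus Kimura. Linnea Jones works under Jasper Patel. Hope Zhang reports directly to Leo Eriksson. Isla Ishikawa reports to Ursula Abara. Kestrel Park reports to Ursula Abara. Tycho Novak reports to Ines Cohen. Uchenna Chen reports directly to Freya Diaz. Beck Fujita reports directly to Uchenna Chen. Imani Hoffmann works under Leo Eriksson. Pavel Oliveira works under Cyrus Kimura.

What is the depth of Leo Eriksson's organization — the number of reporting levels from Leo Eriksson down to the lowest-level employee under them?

1

The longest chain under Leo Eriksson runs Leo Eriksson → Imani Hoffmann, which is 1 level below Leo Eriksson.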